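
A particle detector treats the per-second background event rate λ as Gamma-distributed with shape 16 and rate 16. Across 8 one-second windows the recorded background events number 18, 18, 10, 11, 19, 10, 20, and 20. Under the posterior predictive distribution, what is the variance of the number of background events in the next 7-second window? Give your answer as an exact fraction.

15407/288

Total count: 18 + 18 + 10 + 11 + 19 + 10 + 20 + 20 = 126.
Total exposure: 8 seconds.
Posterior: α' = 16 + 126 = 142, β' = 16 + 8 = 24.
The posterior predictive for a window of length T is Negative Binomial with variance T·α'·(β'+T)/β'² = 7·142·31/576 = 15407/288.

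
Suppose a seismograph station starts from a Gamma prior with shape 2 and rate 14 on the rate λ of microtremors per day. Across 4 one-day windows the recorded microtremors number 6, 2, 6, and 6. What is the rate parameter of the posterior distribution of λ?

Total count: 6 + 2 + 6 + 6 = 20.
Total exposure: 4 days.
The Gamma prior is conjugate for the Poisson rate, so λ | data ~ Gamma(2+20, 14+4) = Gamma(22, 18).

18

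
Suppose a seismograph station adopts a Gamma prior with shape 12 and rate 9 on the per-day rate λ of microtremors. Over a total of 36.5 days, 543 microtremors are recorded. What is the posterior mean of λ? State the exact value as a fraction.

1110/91

Total count 543 over total exposure 36.5 days.
Gamma(α, β) with Poisson data over total exposure Σt gives posterior Gamma(α+Σx, β+Σt) = Gamma(555, 91/2).
Posterior mean = α'/β' = 555/(91/2) = 1110/91.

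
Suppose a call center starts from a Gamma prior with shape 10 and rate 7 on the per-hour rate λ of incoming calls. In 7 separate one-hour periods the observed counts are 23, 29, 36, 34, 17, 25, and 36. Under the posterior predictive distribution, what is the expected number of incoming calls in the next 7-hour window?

105

Total count: 23 + 29 + 36 + 34 + 17 + 25 + 36 = 200.
Total exposure: 7 hours.
By Gamma–Poisson conjugacy, the posterior is Gamma(α + Σx, β + Σt) = Gamma(10 + 200, 7 + 7) = Gamma(210, 14).
Predictive mean over a 7-hour window = T·E[λ|data] = 7·210/14 = 105.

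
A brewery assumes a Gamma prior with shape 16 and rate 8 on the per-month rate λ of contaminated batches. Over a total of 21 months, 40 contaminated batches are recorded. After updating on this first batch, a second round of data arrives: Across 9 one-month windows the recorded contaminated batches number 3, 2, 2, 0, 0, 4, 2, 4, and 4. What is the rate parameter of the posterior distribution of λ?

Total count 40 over total exposure 21 months.
After the first batch: Gamma(16 + 40, 8 + 21) = Gamma(56, 29).
Total count: 3 + 2 + 2 + 0 + 0 + 4 + 2 + 4 + 4 = 21.
Total exposure: 9 months.
After the second batch: Gamma(56 + 21, 29 + 9) = Gamma(77, 38).

38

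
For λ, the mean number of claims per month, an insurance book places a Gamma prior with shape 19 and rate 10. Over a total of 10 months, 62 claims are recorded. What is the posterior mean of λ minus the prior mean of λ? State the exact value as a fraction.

43/20

Total count 62 over total exposure 10 months.
Gamma(α, β) with Poisson data over total exposure Σt gives posterior Gamma(α+Σx, β+Σt) = Gamma(81, 20).
Posterior mean = 81/20 = 81/20; prior mean = 19/10 = 19/10. Difference = 81/20 − 19/10 = 43/20.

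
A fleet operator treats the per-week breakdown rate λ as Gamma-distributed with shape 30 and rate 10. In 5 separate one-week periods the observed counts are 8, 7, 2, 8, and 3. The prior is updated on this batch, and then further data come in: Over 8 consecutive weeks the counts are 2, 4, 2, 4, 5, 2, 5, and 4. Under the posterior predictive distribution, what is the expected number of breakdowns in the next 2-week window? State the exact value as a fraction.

172/23

Total count: 8 + 7 + 2 + 8 + 3 = 28.
Total exposure: 5 weeks.
After the first batch: Gamma(30 + 28, 10 + 5) = Gamma(58, 15).
Total count: 2 + 4 + 2 + 4 + 5 + 2 + 5 + 4 = 28.
Total exposure: 8 weeks.
After the second batch: Gamma(58 + 28, 15 + 8) = Gamma(86, 23).
Predictive mean over a 2-week window = T·E[λ|data] = 2·86/23 = 172/23.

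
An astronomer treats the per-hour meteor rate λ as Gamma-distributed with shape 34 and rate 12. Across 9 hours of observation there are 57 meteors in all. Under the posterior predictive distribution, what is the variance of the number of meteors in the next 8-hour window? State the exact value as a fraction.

3016/63

Total count 57 over total exposure 9 hours.
Gamma(α, β) with Poisson data over total exposure Σt gives posterior Gamma(α+Σx, β+Σt) = Gamma(91, 21).
The posterior predictive for a window of length T is Negative Binomial with variance T·α'·(β'+T)/β'² = 8·91·29/441 = 3016/63.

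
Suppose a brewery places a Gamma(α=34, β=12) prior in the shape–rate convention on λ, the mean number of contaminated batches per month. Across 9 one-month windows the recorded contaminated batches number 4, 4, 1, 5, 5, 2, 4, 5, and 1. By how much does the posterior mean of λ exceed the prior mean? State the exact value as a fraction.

11/42

Total count: 4 + 4 + 1 + 5 + 5 + 2 + 4 + 5 + 1 = 31.
Total exposure: 9 months.
Conjugate update: add total count to the shape and total exposure to the rate, giving Gamma(65, 21).
Posterior mean = 65/21 = 65/21; prior mean = 34/12 = 17/6. Difference = 65/21 − 17/6 = 11/42.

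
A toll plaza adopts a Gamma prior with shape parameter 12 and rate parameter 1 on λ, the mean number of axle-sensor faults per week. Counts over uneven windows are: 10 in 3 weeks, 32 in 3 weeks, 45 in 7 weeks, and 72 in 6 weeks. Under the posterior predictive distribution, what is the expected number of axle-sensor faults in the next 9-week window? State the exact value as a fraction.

1539/20

Total count: 10 + 32 + 45 + 72 = 159.
Total exposure: 3 + 3 + 7 + 6 = 19 weeks.
Conjugate update: add total count to the shape and total exposure to the rate, giving Gamma(171, 20).
Predictive mean over a 9-week window = T·E[λ|data] = 9·171/20 = 1539/20.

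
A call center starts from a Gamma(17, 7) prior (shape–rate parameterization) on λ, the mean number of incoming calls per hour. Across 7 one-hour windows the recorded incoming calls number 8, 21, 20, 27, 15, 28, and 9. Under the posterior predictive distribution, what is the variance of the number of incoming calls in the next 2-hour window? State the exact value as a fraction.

1160/49

Total count: 8 + 21 + 20 + 27 + 15 + 28 + 9 = 128.
Total exposure: 7 hours.
The Gamma prior is conjugate for the Poisson rate, so λ | data ~ Gamma(17+128, 7+7) = Gamma(145, 14).
The posterior predictive for a window of length T is Negative Binomial with variance T·α'·(β'+T)/β'² = 2·145·16/196 = 1160/49.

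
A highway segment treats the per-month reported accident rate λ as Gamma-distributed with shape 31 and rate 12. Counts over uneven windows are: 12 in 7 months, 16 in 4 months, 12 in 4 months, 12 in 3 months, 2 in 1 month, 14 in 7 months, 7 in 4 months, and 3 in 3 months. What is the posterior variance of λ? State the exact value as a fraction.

Total count: 12 + 16 + 12 + 12 + 2 + 14 + 7 + 3 = 78.
Total exposure: 7 + 4 + 4 + 3 + 1 + 7 + 4 + 3 = 33 months.
Conjugate update: add total count to the shape and total exposure to the rate, giving Gamma(109, 45).
Posterior variance = α'/β'² = 109/2025.

109/2025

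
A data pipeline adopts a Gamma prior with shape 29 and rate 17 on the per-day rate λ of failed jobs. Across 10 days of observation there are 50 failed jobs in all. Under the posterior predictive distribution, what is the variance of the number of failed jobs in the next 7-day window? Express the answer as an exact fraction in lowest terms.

Total count 50 over total exposure 10 days.
Gamma(α, β) with Poisson data over total exposure Σt gives posterior Gamma(α+Σx, β+Σt) = Gamma(79, 27).
The posterior predictive for a window of length T is Negative Binomial with variance T·α'·(β'+T)/β'² = 7·79·34/729 = 18802/729.

18802/729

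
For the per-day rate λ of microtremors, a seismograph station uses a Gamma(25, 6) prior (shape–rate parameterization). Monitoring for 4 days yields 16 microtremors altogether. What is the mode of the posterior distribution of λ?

Total count 16 over total exposure 4 days.
Gamma(α, β) with Poisson data over total exposure Σt gives posterior Gamma(α+Σx, β+Σt) = Gamma(41, 10).
Posterior mode = (α'−1)/β' = 40/10 = 4.

4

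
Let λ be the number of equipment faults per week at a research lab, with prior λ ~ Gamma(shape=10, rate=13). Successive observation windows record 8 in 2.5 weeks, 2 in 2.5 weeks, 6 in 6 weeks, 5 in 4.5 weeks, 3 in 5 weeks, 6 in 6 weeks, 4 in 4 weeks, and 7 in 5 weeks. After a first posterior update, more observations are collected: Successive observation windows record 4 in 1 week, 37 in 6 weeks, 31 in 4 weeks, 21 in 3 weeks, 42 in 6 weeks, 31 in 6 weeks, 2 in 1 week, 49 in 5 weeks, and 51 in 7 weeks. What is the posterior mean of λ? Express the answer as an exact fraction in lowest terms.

638/175

Total count: 8 + 2 + 6 + 5 + 3 + 6 + 4 + 7 = 41.
Total exposure: 2.5 + 2.5 + 6 + 4.5 + 5 + 6 + 4 + 5 = 35.5 weeks.
After the first batch: Gamma(10 + 41, 13 + 35.5) = Gamma(51, 97/2).
Total count: 4 + 37 + 31 + 21 + 42 + 31 + 2 + 49 + 51 = 268.
Total exposure: 1 + 6 + 4 + 3 + 6 + 6 + 1 + 5 + 7 = 39 weeks.
After the second batch: Gamma(51 + 268, 97/2 + 39) = Gamma(319, 175/2).
Posterior mean = α'/β' = 319/(175/2) = 638/175.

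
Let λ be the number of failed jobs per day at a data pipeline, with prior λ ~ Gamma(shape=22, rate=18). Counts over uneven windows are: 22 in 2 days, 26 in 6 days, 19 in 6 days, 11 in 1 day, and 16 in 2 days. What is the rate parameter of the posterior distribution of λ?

35

Total count: 22 + 26 + 19 + 11 + 16 = 94.
Total exposure: 2 + 6 + 6 + 1 + 2 = 17 days.
By Gamma–Poisson conjugacy, the posterior is Gamma(α + Σx, β + Σt) = Gamma(22 + 94, 18 + 17) = Gamma(116, 35).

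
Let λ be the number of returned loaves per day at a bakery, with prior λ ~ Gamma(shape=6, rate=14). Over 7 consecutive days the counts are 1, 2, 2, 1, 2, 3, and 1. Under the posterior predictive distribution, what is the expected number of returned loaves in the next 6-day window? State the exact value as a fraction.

Total count: 1 + 2 + 2 + 1 + 2 + 3 + 1 = 12.
Total exposure: 7 days.
Gamma(α, β) with Poisson data over total exposure Σt gives posterior Gamma(α+Σx, β+Σt) = Gamma(18, 21).
Predictive mean over a 6-day window = T·E[λ|data] = 6·18/21 = 36/7.

36/7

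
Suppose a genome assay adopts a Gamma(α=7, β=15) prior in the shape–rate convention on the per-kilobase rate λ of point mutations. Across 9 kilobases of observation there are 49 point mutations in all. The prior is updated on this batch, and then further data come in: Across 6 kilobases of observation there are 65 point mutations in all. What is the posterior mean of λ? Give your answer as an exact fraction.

121/30

Total count 49 over total exposure 9 kilobases.
After the first batch: Gamma(7 + 49, 15 + 9) = Gamma(56, 24).
Total count 65 over total exposure 6 kilobases.
After the second batch: Gamma(56 + 65, 24 + 6) = Gamma(121, 30).
Posterior mean = α'/β' = 121/30.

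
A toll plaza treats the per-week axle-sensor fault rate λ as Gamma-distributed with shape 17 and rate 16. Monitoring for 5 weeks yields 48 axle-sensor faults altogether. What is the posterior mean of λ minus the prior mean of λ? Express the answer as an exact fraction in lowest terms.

683/336

Total count 48 over total exposure 5 weeks.
By Gamma–Poisson conjugacy, the posterior is Gamma(α + Σx, β + Σt) = Gamma(17 + 48, 16 + 5) = Gamma(65, 21).
Posterior mean = 65/21 = 65/21; prior mean = 17/16 = 17/16. Difference = 65/21 − 17/16 = 683/336.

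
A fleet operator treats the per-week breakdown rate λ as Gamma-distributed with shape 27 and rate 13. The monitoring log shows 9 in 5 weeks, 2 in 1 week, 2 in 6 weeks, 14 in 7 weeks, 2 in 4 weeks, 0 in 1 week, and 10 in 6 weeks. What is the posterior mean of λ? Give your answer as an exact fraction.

66/43

Total count: 9 + 2 + 2 + 14 + 2 + 0 + 10 = 39.
Total exposure: 5 + 1 + 6 + 7 + 4 + 1 + 6 = 30 weeks.
By Gamma–Poisson conjugacy, the posterior is Gamma(α + Σx, β + Σt) = Gamma(27 + 39, 13 + 30) = Gamma(66, 43).
Posterior mean = α'/β' = 66/43.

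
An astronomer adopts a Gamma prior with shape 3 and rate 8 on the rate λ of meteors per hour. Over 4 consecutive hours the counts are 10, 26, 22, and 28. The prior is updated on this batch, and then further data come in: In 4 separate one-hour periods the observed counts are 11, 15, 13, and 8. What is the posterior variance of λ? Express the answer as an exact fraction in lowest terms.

17/32

Total count: 10 + 26 + 22 + 28 = 86.
Total exposure: 4 hours.
After the first batch: Gamma(3 + 86, 8 + 4) = Gamma(89, 12).
Total count: 11 + 15 + 13 + 8 = 47.
Total exposure: 4 hours.
After the second batch: Gamma(89 + 47, 12 + 4) = Gamma(136, 16).
Posterior variance = α'/β'² = 136/256 = 17/32.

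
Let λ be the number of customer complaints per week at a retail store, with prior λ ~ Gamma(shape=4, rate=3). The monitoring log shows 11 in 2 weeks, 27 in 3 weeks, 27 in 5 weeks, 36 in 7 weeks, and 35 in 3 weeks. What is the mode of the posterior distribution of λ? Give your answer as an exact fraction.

139/23

Total count: 11 + 27 + 27 + 36 + 35 = 136.
Total exposure: 2 + 3 + 5 + 7 + 3 = 20 weeks.
Conjugate update: add total count to the shape and total exposure to the rate, giving Gamma(140, 23).
Posterior mode = (α'−1)/β' = 139/23.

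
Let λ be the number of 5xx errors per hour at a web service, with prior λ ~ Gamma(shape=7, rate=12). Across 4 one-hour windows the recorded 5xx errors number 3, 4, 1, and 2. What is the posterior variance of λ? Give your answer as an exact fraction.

Total count: 3 + 4 + 1 + 2 = 10.
Total exposure: 4 hours.
The Gamma prior is conjugate for the Poisson rate, so λ | data ~ Gamma(7+10, 12+4) = Gamma(17, 16).
Posterior variance = α'/β'² = 17/256.

17/256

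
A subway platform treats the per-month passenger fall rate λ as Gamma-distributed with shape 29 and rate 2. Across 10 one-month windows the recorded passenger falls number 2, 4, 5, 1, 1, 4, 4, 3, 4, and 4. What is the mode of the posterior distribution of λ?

5

Total count: 2 + 4 + 5 + 1 + 1 + 4 + 4 + 3 + 4 + 4 = 32.
Total exposure: 10 months.
Gamma(α, β) with Poisson data over total exposure Σt gives posterior Gamma(α+Σx, β+Σt) = Gamma(61, 12).
Posterior mode = (α'−1)/β' = 60/12 = 5.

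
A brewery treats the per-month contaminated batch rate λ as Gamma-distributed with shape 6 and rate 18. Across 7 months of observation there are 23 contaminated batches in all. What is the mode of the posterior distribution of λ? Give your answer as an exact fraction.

28/25

Total count 23 over total exposure 7 months.
By Gamma–Poisson conjugacy, the posterior is Gamma(α + Σx, β + Σt) = Gamma(6 + 23, 18 + 7) = Gamma(29, 25).
Posterior mode = (α'−1)/β' = 28/25.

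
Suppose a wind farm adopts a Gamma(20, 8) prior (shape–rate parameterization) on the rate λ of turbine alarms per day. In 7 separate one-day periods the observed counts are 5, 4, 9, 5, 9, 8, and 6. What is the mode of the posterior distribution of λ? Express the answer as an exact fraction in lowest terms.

Total count: 5 + 4 + 9 + 5 + 9 + 8 + 6 = 46.
Total exposure: 7 days.
By Gamma–Poisson conjugacy, the posterior is Gamma(α + Σx, β + Σt) = Gamma(20 + 46, 8 + 7) = Gamma(66, 15).
Posterior mode = (α'−1)/β' = 65/15 = 13/3.

13/3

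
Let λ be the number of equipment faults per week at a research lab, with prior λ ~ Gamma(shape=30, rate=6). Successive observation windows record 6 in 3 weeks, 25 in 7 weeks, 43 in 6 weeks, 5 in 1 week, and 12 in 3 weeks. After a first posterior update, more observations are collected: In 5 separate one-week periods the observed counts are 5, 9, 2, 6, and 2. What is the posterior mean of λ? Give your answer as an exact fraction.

145/31

Total count: 6 + 25 + 43 + 5 + 12 = 91.
Total exposure: 3 + 7 + 6 + 1 + 3 = 20 weeks.
After the first batch: Gamma(30 + 91, 6 + 20) = Gamma(121, 26).
Total count: 5 + 9 + 2 + 6 + 2 = 24.
Total exposure: 5 weeks.
After the second batch: Gamma(121 + 24, 26 + 5) = Gamma(145, 31).
Posterior mean = α'/β' = 145/31.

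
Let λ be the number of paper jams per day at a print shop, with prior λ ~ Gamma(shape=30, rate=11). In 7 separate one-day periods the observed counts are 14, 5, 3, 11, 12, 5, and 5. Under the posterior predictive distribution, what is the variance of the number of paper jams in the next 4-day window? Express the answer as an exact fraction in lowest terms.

1870/81

Total count: 14 + 5 + 3 + 11 + 12 + 5 + 5 = 55.
Total exposure: 7 days.
Posterior: α' = 30 + 55 = 85, β' = 11 + 7 = 18.
The posterior predictive for a window of length T is Negative Binomial with variance T·α'·(β'+T)/β'² = 4·85·22/324 = 1870/81.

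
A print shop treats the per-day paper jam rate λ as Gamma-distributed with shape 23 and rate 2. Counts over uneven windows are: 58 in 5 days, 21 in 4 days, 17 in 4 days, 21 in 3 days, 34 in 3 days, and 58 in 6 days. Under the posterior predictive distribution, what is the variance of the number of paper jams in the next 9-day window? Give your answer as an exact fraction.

928/9

Total count: 58 + 21 + 17 + 21 + 34 + 58 = 209.
Total exposure: 5 + 4 + 4 + 3 + 3 + 6 = 25 days.
The Gamma prior is conjugate for the Poisson rate, so λ | data ~ Gamma(23+209, 2+25) = Gamma(232, 27).
The posterior predictive for a window of length T is Negative Binomial with variance T·α'·(β'+T)/β'² = 9·232·36/729 = 928/9.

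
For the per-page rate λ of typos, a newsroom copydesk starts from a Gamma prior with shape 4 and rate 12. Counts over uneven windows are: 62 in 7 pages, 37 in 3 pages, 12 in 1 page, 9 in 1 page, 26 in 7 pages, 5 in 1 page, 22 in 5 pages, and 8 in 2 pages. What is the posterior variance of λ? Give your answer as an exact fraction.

185/1521

Total count: 62 + 37 + 12 + 9 + 26 + 5 + 22 + 8 = 181.
Total exposure: 7 + 3 + 1 + 1 + 7 + 1 + 5 + 2 = 27 pages.
By Gamma–Poisson conjugacy, the posterior is Gamma(α + Σx, β + Σt) = Gamma(4 + 181, 12 + 27) = Gamma(185, 39).
Posterior variance = α'/β'² = 185/1521.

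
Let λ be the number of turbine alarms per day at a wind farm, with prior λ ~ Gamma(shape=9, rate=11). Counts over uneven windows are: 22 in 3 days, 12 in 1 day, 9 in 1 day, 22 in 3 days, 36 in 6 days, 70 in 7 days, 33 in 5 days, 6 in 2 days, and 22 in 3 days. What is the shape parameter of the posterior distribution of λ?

Total count: 22 + 12 + 9 + 22 + 36 + 70 + 33 + 6 + 22 = 232.
Total exposure: 3 + 1 + 1 + 3 + 6 + 7 + 5 + 2 + 3 = 31 days.
Posterior: α' = 9 + 232 = 241, β' = 11 + 31 = 42.

241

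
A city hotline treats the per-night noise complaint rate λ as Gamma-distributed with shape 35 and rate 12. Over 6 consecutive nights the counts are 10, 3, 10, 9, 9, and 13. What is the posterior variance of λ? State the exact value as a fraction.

Total count: 10 + 3 + 10 + 9 + 9 + 13 = 54.
Total exposure: 6 nights.
The Gamma prior is conjugate for the Poisson rate, so λ | data ~ Gamma(35+54, 12+6) = Gamma(89, 18).
Posterior variance = α'/β'² = 89/324.

89/324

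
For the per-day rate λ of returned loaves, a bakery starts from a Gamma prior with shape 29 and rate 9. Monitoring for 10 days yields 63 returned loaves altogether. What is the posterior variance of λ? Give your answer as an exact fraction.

92/361

Total count 63 over total exposure 10 days.
Posterior: α' = 29 + 63 = 92, β' = 9 + 10 = 19.
Posterior variance = α'/β'² = 92/361.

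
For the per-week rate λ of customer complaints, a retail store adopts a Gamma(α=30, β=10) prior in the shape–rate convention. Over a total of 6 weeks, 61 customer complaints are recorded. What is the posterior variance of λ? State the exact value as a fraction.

Total count 61 over total exposure 6 weeks.
By Gamma–Poisson conjugacy, the posterior is Gamma(α + Σx, β + Σt) = Gamma(30 + 61, 10 + 6) = Gamma(91, 16).
Posterior variance = α'/β'² = 91/256.

91/256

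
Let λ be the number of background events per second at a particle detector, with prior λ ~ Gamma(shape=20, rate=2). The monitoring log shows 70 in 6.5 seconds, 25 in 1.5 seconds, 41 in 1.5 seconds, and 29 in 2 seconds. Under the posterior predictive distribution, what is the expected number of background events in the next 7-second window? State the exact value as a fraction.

Total count: 70 + 25 + 41 + 29 = 165.
Total exposure: 6.5 + 1.5 + 1.5 + 2 = 11.5 seconds.
The Gamma prior is conjugate for the Poisson rate, so λ | data ~ Gamma(20+165, 2+11.5) = Gamma(185, 27/2).
Predictive mean over a 7-second window = T·E[λ|data] = 7·185/(27/2) = 2590/27.

2590/27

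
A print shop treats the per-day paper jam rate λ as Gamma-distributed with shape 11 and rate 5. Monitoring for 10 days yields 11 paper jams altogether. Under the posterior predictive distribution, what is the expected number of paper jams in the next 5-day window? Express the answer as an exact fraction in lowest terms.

Total count 11 over total exposure 10 days.
Conjugate update: add total count to the shape and total exposure to the rate, giving Gamma(22, 15).
Predictive mean over a 5-day window = T·E[λ|data] = 5·22/15 = 22/3.

22/3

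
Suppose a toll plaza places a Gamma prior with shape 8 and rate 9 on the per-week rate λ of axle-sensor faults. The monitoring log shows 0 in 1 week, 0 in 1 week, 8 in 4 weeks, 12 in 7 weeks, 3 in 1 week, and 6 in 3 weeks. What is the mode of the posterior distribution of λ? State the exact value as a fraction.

18/13

Total count: 0 + 0 + 8 + 12 + 3 + 6 = 29.
Total exposure: 1 + 1 + 4 + 7 + 1 + 3 = 17 weeks.
By Gamma–Poisson conjugacy, the posterior is Gamma(α + Σx, β + Σt) = Gamma(8 + 29, 9 + 17) = Gamma(37, 26).
Posterior mode = (α'−1)/β' = 36/26 = 18/13.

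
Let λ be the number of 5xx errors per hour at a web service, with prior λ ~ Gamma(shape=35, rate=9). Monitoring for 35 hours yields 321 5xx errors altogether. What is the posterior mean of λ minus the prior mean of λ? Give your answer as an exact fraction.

416/99

Total count 321 over total exposure 35 hours.
Posterior: α' = 35 + 321 = 356, β' = 9 + 35 = 44.
Posterior mean = 356/44 = 89/11; prior mean = 35/9 = 35/9. Difference = 89/11 − 35/9 = 416/99.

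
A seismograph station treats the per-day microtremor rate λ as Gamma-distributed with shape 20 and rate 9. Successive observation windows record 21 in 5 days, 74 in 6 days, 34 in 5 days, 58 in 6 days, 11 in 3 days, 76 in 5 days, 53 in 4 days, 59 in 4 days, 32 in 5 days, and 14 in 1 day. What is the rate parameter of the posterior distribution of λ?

53

Total count: 21 + 74 + 34 + 58 + 11 + 76 + 53 + 59 + 32 + 14 = 432.
Total exposure: 5 + 6 + 5 + 6 + 3 + 5 + 4 + 4 + 5 + 1 = 44 days.
Gamma(α, β) with Poisson data over total exposure Σt gives posterior Gamma(α+Σx, β+Σt) = Gamma(452, 53).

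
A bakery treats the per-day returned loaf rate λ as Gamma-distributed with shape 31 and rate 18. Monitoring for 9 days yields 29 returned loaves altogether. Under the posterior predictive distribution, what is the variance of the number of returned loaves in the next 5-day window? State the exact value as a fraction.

Total count 29 over total exposure 9 days.
Posterior: α' = 31 + 29 = 60, β' = 18 + 9 = 27.
The posterior predictive for a window of length T is Negative Binomial with variance T·α'·(β'+T)/β'² = 5·60·32/729 = 3200/243.

3200/243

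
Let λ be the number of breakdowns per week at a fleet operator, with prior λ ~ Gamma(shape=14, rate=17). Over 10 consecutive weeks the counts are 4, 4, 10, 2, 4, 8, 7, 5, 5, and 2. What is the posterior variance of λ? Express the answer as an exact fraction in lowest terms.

Total count: 4 + 4 + 10 + 2 + 4 + 8 + 7 + 5 + 5 + 2 = 51.
Total exposure: 10 weeks.
Conjugate update: add total count to the shape and total exposure to the rate, giving Gamma(65, 27).
Posterior variance = α'/β'² = 65/729.

65/729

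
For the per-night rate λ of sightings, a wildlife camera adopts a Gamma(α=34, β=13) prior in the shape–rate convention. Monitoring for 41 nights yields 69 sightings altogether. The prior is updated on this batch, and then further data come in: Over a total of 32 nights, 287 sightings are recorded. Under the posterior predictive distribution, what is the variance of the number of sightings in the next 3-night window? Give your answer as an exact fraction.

Total count 69 over total exposure 41 nights.
After the first batch: Gamma(34 + 69, 13 + 41) = Gamma(103, 54).
Total count 287 over total exposure 32 nights.
After the second batch: Gamma(103 + 287, 54 + 32) = Gamma(390, 86).
The posterior predictive for a window of length T is Negative Binomial with variance T·α'·(β'+T)/β'² = 3·390·89/7396 = 52065/3698.

52065/3698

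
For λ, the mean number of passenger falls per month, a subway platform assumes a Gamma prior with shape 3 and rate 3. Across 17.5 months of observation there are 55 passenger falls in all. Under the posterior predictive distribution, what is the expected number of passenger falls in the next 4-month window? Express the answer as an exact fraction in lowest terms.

Total count 55 over total exposure 17.5 months.
The Gamma prior is conjugate for the Poisson rate, so λ | data ~ Gamma(3+55, 3+17.5) = Gamma(58, 41/2).
Predictive mean over a 4-month window = T·E[λ|data] = 4·58/(41/2) = 464/41.

464/41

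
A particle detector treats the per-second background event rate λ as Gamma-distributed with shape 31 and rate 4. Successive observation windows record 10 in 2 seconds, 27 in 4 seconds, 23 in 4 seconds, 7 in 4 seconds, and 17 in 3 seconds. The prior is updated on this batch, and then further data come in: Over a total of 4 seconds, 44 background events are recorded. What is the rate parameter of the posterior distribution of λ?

Total count: 10 + 27 + 23 + 7 + 17 = 84.
Total exposure: 2 + 4 + 4 + 4 + 3 = 17 seconds.
After the first batch: Gamma(31 + 84, 4 + 17) = Gamma(115, 21).
Total count 44 over total exposure 4 seconds.
After the second batch: Gamma(115 + 44, 21 + 4) = Gamma(159, 25).

25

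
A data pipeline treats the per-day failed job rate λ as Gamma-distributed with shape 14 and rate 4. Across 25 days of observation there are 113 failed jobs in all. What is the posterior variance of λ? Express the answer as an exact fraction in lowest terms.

Total count 113 over total exposure 25 days.
Conjugate update: add total count to the shape and total exposure to the rate, giving Gamma(127, 29).
Posterior variance = α'/β'² = 127/841.

127/841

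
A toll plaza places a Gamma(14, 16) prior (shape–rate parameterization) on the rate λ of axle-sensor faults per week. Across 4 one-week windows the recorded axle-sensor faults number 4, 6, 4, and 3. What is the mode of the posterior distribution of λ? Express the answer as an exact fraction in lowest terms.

3/2

Total count: 4 + 6 + 4 + 3 = 17.
Total exposure: 4 weeks.
Gamma(α, β) with Poisson data over total exposure Σt gives posterior Gamma(α+Σx, β+Σt) = Gamma(31, 20).
Posterior mode = (α'−1)/β' = 30/20 = 3/2.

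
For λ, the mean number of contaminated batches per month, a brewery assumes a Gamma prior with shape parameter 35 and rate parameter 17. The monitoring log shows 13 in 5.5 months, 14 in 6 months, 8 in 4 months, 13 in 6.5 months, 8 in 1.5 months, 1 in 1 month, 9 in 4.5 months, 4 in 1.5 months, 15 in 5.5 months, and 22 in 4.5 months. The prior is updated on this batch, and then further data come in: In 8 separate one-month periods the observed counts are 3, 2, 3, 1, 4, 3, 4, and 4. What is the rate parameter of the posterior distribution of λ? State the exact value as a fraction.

Total count: 13 + 14 + 8 + 13 + 8 + 1 + 9 + 4 + 15 + 22 = 107.
Total exposure: 5.5 + 6 + 4 + 6.5 + 1.5 + 1 + 4.5 + 1.5 + 5.5 + 4.5 = 40.5 months.
After the first batch: Gamma(35 + 107, 17 + 40.5) = Gamma(142, 115/2).
Total count: 3 + 2 + 3 + 1 + 4 + 3 + 4 + 4 = 24.
Total exposure: 8 months.
After the second batch: Gamma(142 + 24, 115/2 + 8) = Gamma(166, 131/2).

131/2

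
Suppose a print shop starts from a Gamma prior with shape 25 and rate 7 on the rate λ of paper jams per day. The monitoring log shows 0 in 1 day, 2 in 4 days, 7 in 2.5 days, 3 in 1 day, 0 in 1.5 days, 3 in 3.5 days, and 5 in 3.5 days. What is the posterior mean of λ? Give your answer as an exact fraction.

15/8

Total count: 0 + 2 + 7 + 3 + 0 + 3 + 5 = 20.
Total exposure: 1 + 4 + 2.5 + 1 + 1.5 + 3.5 + 3.5 = 17 days.
The Gamma prior is conjugate for the Poisson rate, so λ | data ~ Gamma(25+20, 7+17) = Gamma(45, 24).
Posterior mean = α'/β' = 45/24 = 15/8.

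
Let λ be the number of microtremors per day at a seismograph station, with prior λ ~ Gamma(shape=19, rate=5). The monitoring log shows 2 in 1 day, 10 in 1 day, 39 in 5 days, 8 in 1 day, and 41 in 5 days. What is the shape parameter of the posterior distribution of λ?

Total count: 2 + 10 + 39 + 8 + 41 = 100.
Total exposure: 1 + 1 + 5 + 1 + 5 = 13 days.
Gamma(α, β) with Poisson data over total exposure Σt gives posterior Gamma(α+Σx, β+Σt) = Gamma(119, 18).

119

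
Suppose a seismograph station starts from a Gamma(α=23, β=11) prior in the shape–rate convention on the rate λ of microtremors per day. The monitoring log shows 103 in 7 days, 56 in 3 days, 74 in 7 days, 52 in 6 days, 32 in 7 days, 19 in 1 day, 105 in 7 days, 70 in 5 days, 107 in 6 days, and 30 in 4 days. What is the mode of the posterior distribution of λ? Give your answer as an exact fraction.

Total count: 103 + 56 + 74 + 52 + 32 + 19 + 105 + 70 + 107 + 30 = 648.
Total exposure: 7 + 3 + 7 + 6 + 7 + 1 + 7 + 5 + 6 + 4 = 53 days.
Gamma(α, β) with Poisson data over total exposure Σt gives posterior Gamma(α+Σx, β+Σt) = Gamma(671, 64).
Posterior mode = (α'−1)/β' = 670/64 = 335/32.

335/32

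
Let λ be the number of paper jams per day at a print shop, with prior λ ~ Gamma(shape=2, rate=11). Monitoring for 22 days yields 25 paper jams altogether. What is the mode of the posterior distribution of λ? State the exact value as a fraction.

Total count 25 over total exposure 22 days.
By Gamma–Poisson conjugacy, the posterior is Gamma(α + Σx, β + Σt) = Gamma(2 + 25, 11 + 22) = Gamma(27, 33).
Posterior mode = (α'−1)/β' = 26/33.

26/33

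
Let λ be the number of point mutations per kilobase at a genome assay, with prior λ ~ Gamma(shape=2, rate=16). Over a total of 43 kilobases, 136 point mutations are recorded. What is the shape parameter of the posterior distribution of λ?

138

Total count 136 over total exposure 43 kilobases.
The Gamma prior is conjugate for the Poisson rate, so λ | data ~ Gamma(2+136, 16+43) = Gamma(138, 59).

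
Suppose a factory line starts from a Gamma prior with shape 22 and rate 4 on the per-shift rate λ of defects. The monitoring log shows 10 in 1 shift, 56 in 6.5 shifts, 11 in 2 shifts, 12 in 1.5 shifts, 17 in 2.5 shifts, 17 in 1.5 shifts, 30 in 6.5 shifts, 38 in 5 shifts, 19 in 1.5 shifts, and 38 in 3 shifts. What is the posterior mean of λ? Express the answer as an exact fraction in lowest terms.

Total count: 10 + 56 + 11 + 12 + 17 + 17 + 30 + 38 + 19 + 38 = 248.
Total exposure: 1 + 6.5 + 2 + 1.5 + 2.5 + 1.5 + 6.5 + 5 + 1.5 + 3 = 31 shifts.
Posterior: α' = 22 + 248 = 270, β' = 4 + 31 = 35.
Posterior mean = α'/β' = 270/35 = 54/7.

54/7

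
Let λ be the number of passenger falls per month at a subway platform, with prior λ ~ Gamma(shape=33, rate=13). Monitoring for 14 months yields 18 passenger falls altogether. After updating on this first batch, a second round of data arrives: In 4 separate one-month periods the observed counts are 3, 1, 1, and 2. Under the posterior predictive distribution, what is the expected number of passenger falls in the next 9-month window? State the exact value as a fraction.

522/31

Total count 18 over total exposure 14 months.
After the first batch: Gamma(33 + 18, 13 + 14) = Gamma(51, 27).
Total count: 3 + 1 + 1 + 2 = 7.
Total exposure: 4 months.
After the second batch: Gamma(51 + 7, 27 + 4) = Gamma(58, 31).
Predictive mean over a 9-month window = T·E[λ|data] = 9·58/31 = 522/31.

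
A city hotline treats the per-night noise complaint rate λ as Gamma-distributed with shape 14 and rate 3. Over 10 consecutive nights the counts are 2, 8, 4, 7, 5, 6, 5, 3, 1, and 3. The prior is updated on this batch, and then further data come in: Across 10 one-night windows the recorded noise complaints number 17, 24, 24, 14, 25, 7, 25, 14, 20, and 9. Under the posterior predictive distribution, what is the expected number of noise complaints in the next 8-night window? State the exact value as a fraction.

1896/23

Total count: 2 + 8 + 4 + 7 + 5 + 6 + 5 + 3 + 1 + 3 = 44.
Total exposure: 10 nights.
After the first batch: Gamma(14 + 44, 3 + 10) = Gamma(58, 13).
Total count: 17 + 24 + 24 + 14 + 25 + 7 + 25 + 14 + 20 + 9 = 179.
Total exposure: 10 nights.
After the second batch: Gamma(58 + 179, 13 + 10) = Gamma(237, 23).
Predictive mean over an 8-night window = T·E[λ|data] = 8·237/23 = 1896/23.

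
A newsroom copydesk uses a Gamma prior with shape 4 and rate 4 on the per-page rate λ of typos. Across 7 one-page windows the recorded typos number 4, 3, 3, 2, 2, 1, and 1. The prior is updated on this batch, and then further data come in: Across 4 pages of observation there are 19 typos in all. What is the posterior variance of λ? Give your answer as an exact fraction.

Total count: 4 + 3 + 3 + 2 + 2 + 1 + 1 = 16.
Total exposure: 7 pages.
After the first batch: Gamma(4 + 16, 4 + 7) = Gamma(20, 11).
Total count 19 over total exposure 4 pages.
After the second batch: Gamma(20 + 19, 11 + 4) = Gamma(39, 15).
Posterior variance = α'/β'² = 39/225 = 13/75.

13/75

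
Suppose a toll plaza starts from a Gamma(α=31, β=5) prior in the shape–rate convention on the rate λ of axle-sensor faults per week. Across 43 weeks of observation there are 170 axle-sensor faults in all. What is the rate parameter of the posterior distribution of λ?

48

Total count 170 over total exposure 43 weeks.
By Gamma–Poisson conjugacy, the posterior is Gamma(α + Σx, β + Σt) = Gamma(31 + 170, 5 + 43) = Gamma(201, 48).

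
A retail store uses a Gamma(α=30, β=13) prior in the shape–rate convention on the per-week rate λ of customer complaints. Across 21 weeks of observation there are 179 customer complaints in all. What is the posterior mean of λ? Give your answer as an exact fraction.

209/34

Total count 179 over total exposure 21 weeks.
By Gamma–Poisson conjugacy, the posterior is Gamma(α + Σx, β + Σt) = Gamma(30 + 179, 13 + 21) = Gamma(209, 34).
Posterior mean = α'/β' = 209/34.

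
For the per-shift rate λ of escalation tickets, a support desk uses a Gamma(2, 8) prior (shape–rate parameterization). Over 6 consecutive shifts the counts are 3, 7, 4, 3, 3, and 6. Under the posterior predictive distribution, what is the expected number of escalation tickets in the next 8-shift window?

16

Total count: 3 + 7 + 4 + 3 + 3 + 6 = 26.
Total exposure: 6 shifts.
Posterior: α' = 2 + 26 = 28, β' = 8 + 6 = 14.
Predictive mean over an 8-shift window = T·E[λ|data] = 8·28/14 = 16.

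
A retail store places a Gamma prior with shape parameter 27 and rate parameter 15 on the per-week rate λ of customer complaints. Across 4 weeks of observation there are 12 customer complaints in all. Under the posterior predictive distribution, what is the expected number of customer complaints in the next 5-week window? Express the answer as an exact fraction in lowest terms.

Total count 12 over total exposure 4 weeks.
Gamma(α, β) with Poisson data over total exposure Σt gives posterior Gamma(α+Σx, β+Σt) = Gamma(39, 19).
Predictive mean over a 5-week window = T·E[λ|data] = 5·39/19 = 195/19.

195/19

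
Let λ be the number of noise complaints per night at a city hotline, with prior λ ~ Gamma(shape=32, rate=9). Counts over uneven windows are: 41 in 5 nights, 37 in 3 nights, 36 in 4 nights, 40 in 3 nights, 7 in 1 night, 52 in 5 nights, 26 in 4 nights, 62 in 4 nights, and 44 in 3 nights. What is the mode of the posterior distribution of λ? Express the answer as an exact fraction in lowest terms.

Total count: 41 + 37 + 36 + 40 + 7 + 52 + 26 + 62 + 44 = 345.
Total exposure: 5 + 3 + 4 + 3 + 1 + 5 + 4 + 4 + 3 = 32 nights.
Gamma(α, β) with Poisson data over total exposure Σt gives posterior Gamma(α+Σx, β+Σt) = Gamma(377, 41).
Posterior mode = (α'−1)/β' = 376/41.

376/41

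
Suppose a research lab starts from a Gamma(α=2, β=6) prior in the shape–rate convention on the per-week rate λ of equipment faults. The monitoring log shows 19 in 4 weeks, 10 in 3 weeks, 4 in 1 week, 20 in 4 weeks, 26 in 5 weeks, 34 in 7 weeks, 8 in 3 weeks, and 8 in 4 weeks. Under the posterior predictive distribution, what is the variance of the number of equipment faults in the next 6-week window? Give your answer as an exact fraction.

33798/1369

Total count: 19 + 10 + 4 + 20 + 26 + 34 + 8 + 8 = 129.
Total exposure: 4 + 3 + 1 + 4 + 5 + 7 + 3 + 4 = 31 weeks.
Conjugate update: add total count to the shape and total exposure to the rate, giving Gamma(131, 37).
The posterior predictive for a window of length T is Negative Binomial with variance T·α'·(β'+T)/β'² = 6·131·43/1369 = 33798/1369.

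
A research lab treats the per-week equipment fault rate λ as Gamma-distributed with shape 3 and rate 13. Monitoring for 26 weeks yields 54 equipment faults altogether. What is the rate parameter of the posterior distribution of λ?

39

Total count 54 over total exposure 26 weeks.
Gamma(α, β) with Poisson data over total exposure Σt gives posterior Gamma(α+Σx, β+Σt) = Gamma(57, 39).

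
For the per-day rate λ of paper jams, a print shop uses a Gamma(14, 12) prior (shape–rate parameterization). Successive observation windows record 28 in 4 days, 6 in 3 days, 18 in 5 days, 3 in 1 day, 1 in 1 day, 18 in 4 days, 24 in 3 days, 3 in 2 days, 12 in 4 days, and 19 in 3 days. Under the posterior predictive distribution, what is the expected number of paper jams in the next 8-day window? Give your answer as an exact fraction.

Total count: 28 + 6 + 18 + 3 + 1 + 18 + 24 + 3 + 12 + 19 = 132.
Total exposure: 4 + 3 + 5 + 1 + 1 + 4 + 3 + 2 + 4 + 3 = 30 days.
Conjugate update: add total count to the shape and total exposure to the rate, giving Gamma(146, 42).
Predictive mean over an 8-day window = T·E[λ|data] = 8·146/42 = 584/21.

584/21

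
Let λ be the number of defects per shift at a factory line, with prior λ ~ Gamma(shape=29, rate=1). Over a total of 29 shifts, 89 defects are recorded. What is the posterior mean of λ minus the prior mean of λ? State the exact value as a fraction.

Total count 89 over total exposure 29 shifts.
The Gamma prior is conjugate for the Poisson rate, so λ | data ~ Gamma(29+89, 1+29) = Gamma(118, 30).
Posterior mean = 118/30 = 59/15; prior mean = 29/1 = 29. Difference = 59/15 − 29 = -376/15.

-376/15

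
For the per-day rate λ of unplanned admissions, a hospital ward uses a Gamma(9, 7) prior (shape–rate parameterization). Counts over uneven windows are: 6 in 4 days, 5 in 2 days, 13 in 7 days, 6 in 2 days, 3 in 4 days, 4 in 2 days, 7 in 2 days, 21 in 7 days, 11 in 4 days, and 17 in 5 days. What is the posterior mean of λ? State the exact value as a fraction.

51/23

Total count: 6 + 5 + 13 + 6 + 3 + 4 + 7 + 21 + 11 + 17 = 93.
Total exposure: 4 + 2 + 7 + 2 + 4 + 2 + 2 + 7 + 4 + 5 = 39 days.
By Gamma–Poisson conjugacy, the posterior is Gamma(α + Σx, β + Σt) = Gamma(9 + 93, 7 + 39) = Gamma(102, 46).
Posterior mean = α'/β' = 102/46 = 51/23.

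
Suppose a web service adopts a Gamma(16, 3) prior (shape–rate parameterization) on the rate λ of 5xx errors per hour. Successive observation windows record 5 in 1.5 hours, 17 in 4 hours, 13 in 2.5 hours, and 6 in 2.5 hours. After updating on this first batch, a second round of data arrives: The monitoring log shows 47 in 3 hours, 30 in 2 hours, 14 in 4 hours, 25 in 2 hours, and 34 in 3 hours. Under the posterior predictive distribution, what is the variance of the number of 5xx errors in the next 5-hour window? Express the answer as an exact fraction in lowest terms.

5382/121

Total count: 5 + 17 + 13 + 6 = 41.
Total exposure: 1.5 + 4 + 2.5 + 2.5 = 10.5 hours.
After the first batch: Gamma(16 + 41, 3 + 10.5) = Gamma(57, 27/2).
Total count: 47 + 30 + 14 + 25 + 34 = 150.
Total exposure: 3 + 2 + 4 + 2 + 3 = 14 hours.
After the second batch: Gamma(57 + 150, 27/2 + 14) = Gamma(207, 55/2).
The posterior predictive for a window of length T is Negative Binomial with variance T·α'·(β'+T)/β'² = 5·207·(65/2)/(3025/4) = 5382/121.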